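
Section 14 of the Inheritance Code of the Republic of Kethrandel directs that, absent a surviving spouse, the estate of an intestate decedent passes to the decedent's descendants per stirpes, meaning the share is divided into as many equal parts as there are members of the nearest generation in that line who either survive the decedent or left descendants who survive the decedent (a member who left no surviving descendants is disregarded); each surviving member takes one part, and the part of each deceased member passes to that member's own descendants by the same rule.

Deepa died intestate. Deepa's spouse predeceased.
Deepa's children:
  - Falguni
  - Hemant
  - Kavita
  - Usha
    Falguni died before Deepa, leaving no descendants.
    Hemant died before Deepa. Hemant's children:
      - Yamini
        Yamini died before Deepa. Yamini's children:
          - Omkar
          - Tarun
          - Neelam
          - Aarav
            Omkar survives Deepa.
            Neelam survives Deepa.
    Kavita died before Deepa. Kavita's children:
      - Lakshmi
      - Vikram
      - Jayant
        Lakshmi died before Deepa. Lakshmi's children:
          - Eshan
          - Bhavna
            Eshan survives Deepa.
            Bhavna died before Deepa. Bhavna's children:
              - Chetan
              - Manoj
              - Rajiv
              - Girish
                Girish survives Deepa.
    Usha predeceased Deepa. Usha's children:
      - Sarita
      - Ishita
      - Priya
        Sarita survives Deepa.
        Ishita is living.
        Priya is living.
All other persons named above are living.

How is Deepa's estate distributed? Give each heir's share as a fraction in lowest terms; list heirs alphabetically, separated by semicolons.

Aarav 1/12; Chetan 1/72; Eshan 1/18; Girish 1/72; Ishita 1/9; Jayant 1/9; Manoj 1/72; Neelam 1/12; Omkar 1/12; Priya 1/9; Rajiv 1/72; Sarita 1/9; Tarun 1/12; Vikram 1/9

There is no surviving spouse, so the entire estate passes to Deepa's descendants per stirpes.
Falguni left no surviving issue, so that branch lapses and is disregarded.
The estate is divided into 3 equal shares of 1/3 among Hemant, Kavita, Usha.
Hemant predeceased; the 1/3 allotted to Hemant's branch passes to Hemant's issue by representation.
Yamini's line is the sole branch at this level, so the full 1/3 passes to Yamini's issue by representation.
The 1/3 is divided into 4 equal shares of 1/12 among Omkar, Tarun, Neelam, Aarav.
Omkar is living and takes 1/12.
Tarun is living and takes 1/12.
Neelam is living and takes 1/12.
Aarav is living and takes 1/12.
Kavita predeceased; the 1/3 allotted to Kavita's branch passes to Kavita's issue by representation.
The 1/3 is divided into 3 equal shares of 1/9 among Lakshmi, Vikram, Jayant.
Lakshmi predeceased; the 1/9 allotted to Lakshmi's branch passes to Lakshmi's issue by representation.
The 1/9 is divided into 2 equal shares of 1/18 among Eshan, Bhavna.
Eshan is living and takes 1/18.
Bhavna predeceased; the 1/18 allotted to Bhavna's branch passes to Bhavna's issue by representation.
The 1/18 is divided into 4 equal shares of 1/72 among Chetan, Manoj, Rajiv, Girish.
Chetan is living and takes 1/72.
Manoj is living and takes 1/72.
Rajiv is living and takes 1/72.
Girish is living and takes 1/72.
Vikram is living and takes 1/9.
Jayant is living and takes 1/9.
Usha predeceased; the 1/3 allotted to Usha's branch passes to Usha's issue by representation.
The 1/3 is divided into 3 equal shares of 1/9 among Sarita, Ishita, Priya.
Sarita is living and takes 1/9.
Ishita is living and takes 1/9.
Priya is living and takes 1/9.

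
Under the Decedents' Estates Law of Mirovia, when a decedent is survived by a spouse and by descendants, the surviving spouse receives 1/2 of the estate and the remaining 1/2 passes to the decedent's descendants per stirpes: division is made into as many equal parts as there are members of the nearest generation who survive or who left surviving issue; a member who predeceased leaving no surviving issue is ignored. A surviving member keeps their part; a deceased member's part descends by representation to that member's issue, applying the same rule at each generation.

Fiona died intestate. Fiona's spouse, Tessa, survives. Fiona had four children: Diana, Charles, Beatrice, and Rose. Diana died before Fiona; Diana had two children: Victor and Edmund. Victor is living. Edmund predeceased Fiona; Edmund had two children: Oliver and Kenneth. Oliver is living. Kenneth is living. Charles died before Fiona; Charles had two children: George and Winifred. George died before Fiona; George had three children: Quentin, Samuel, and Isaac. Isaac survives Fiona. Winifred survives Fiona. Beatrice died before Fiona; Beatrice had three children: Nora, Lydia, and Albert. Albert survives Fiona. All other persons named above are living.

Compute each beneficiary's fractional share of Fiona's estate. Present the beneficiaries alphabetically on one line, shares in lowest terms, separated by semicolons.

Albert 1/24; Isaac 1/48; Kenneth 1/32; Lydia 1/24; Nora 1/24; Oliver 1/32; Quentin 1/48; Rose 1/8; Samuel 1/48; Tessa 1/2; Victor 1/16; Winifred 1/16

Tessa, as surviving spouse, takes 1/2.
The remaining 1/2 passes to Fiona's descendants per stirpes.
The 1/2 is divided into 4 equal shares of 1/8 among Diana, Charles, Beatrice, Rose.
Diana predeceased; the 1/8 allotted to Diana's branch passes to Diana's issue by representation.
The 1/8 is divided into 2 equal shares of 1/16 among Victor, Edmund.
Victor is living and takes 1/16.
Edmund predeceased; the 1/16 allotted to Edmund's branch passes to Edmund's issue by representation.
The 1/16 is divided into 2 equal shares of 1/32 among Oliver, Kenneth.
Oliver is living and takes 1/32.
Kenneth is living and takes 1/32.
Charles predeceased; the 1/8 allotted to Charles's branch passes to Charles's issue by representation.
The 1/8 is divided into 2 equal shares of 1/16 among George, Winifred.
George predeceased; the 1/16 allotted to George's branch passes to George's issue by representation.
The 1/16 is divided into 3 equal shares of 1/48 among Quentin, Samuel, Isaac.
Quentin is living and takes 1/48.
Samuel is living and takes 1/48.
Isaac is living and takes 1/48.
Winifred is living and takes 1/16.
Beatrice predeceased; the 1/8 allotted to Beatrice's branch passes to Beatrice's issue by representation.
The 1/8 is divided into 3 equal shares of 1/24 among Nora, Lydia, Albert.
Nora is living and takes 1/24.
Lydia is living and takes 1/24.
Albert is living and takes 1/24.
Rose is living and takes 1/8.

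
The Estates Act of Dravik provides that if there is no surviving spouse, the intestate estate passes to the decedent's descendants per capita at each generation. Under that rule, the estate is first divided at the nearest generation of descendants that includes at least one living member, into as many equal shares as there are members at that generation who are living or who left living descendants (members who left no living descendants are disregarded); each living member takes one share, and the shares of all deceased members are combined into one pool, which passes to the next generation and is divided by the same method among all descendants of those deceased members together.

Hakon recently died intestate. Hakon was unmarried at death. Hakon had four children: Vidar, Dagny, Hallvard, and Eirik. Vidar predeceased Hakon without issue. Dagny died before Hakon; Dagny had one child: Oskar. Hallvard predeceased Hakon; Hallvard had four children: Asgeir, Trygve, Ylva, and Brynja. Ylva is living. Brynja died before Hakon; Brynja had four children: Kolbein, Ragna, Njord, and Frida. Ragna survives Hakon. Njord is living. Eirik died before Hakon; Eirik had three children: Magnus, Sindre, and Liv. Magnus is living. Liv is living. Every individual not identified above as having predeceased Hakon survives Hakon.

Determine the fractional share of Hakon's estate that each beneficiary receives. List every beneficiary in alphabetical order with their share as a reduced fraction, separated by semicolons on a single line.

Asgeir 1/8; Frida 1/32; Kolbein 1/32; Liv 1/8; Magnus 1/8; Njord 1/32; Oskar 1/8; Ragna 1/32; Sindre 1/8; Trygve 1/8; Ylva 1/8

There is no surviving spouse, so the entire estate passes to Hakon's descendants per capita at each generation.
No one at generation 1 (Dagny, Hallvard, Eirik) is living; moving to the next generation.
At generation 2 (Oskar, Asgeir, Trygve, Ylva, Brynja, Magnus, Sindre, Liv) there are 8 shares of (1)/8 = 1/8 each.
Living: Oskar, Asgeir, Trygve, Ylva, Magnus, Sindre, and Liv — each takes 1/8.
Deceased: Brynja. That 1/8 share is carried to generation 3.
At generation 3 (Kolbein, Ragna, Njord, Frida) there are 4 shares of (1/8)/4 = 1/32 each.
Living: Kolbein, Ragna, Njord, and Frida — each takes 1/32.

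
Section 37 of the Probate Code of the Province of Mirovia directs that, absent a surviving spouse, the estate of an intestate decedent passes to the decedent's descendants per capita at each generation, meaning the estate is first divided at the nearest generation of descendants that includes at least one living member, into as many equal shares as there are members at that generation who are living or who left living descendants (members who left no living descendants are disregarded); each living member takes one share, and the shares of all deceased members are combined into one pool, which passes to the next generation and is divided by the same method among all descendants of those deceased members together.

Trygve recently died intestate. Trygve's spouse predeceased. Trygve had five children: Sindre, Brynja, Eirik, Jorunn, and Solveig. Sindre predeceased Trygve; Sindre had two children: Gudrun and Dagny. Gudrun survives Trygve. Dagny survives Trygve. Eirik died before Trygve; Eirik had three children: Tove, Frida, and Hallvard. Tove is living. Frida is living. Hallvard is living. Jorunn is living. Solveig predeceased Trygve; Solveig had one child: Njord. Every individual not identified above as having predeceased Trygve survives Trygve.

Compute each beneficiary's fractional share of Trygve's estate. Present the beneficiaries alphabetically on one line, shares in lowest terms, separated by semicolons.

Brynja 1/5; Dagny 1/10; Frida 1/10; Gudrun 1/10; Hallvard 1/10; Jorunn 1/5; Njord 1/10; Tove 1/10

There is no surviving spouse, so the entire estate passes to Trygve's descendants per capita at each generation.
At generation 1 (Sindre, Brynja, Eirik, Jorunn, Solveig) there are 5 shares of (1)/5 = 1/5 each.
Living: Brynja and Jorunn — each takes 1/5.
Deceased: Sindre, Eirik, and Solveig. Their combined 3/5 is pooled and carried to generation 2.
At generation 2 (Gudrun, Dagny, Tove, Frida, Hallvard, Njord) there are 6 shares of (3/5)/6 = 1/10 each.
Living: Gudrun, Dagny, Tove, Frida, Hallvard, and Njord — each takes 1/10.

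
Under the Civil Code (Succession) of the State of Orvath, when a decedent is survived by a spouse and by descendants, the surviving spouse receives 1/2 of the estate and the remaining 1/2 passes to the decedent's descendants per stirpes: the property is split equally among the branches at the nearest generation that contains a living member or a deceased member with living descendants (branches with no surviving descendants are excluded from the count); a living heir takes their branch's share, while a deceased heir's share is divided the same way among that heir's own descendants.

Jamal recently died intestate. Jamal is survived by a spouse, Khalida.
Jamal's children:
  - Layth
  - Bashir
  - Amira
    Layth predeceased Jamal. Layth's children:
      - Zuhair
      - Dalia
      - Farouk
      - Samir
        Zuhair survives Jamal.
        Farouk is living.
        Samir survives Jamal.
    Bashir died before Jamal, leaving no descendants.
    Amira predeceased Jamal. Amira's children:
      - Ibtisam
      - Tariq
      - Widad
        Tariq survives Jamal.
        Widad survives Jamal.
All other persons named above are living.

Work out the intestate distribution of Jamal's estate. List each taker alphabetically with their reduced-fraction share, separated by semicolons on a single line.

Dalia 1/16; Farouk 1/16; Ibtisam 1/12; Khalida 1/2; Samir 1/16; Tariq 1/12; Widad 1/12; Zuhair 1/16

Khalida, as surviving spouse, takes 1/2.
The remaining 1/2 passes to Jamal's descendants per stirpes.
Bashir left no surviving issue, so that branch lapses and is disregarded.
The 1/2 is divided into 2 equal shares of 1/4 among Layth, Amira.
Layth predeceased; the 1/4 allotted to Layth's branch passes to Layth's issue by representation.
The 1/4 is divided into 4 equal shares of 1/16 among Zuhair, Dalia, Farouk, Samir.
Zuhair is living and takes 1/16.
Dalia is living and takes 1/16.
Farouk is living and takes 1/16.
Samir is living and takes 1/16.
Amira predeceased; the 1/4 allotted to Amira's branch passes to Amira's issue by representation.
The 1/4 is divided into 3 equal shares of 1/12 among Ibtisam, Tariq, Widad.
Ibtisam is living and takes 1/12.
Tariq is living and takes 1/12.
Widad is living and takes 1/12.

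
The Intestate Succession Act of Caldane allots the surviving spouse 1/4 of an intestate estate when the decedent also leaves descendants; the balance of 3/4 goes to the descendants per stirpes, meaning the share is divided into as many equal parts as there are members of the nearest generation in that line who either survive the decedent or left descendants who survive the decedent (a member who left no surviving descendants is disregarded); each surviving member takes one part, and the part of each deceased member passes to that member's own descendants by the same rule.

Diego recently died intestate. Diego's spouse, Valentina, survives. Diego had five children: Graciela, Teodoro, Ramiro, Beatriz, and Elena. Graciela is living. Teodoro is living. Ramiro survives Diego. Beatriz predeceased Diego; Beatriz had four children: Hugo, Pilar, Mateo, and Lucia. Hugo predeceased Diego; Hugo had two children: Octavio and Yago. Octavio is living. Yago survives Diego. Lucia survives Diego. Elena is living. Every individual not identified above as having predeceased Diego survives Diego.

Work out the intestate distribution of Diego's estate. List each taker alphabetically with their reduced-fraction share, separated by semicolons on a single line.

Elena 3/20; Graciela 3/20; Lucia 3/80; Mateo 3/80; Octavio 3/160; Pilar 3/80; Ramiro 3/20; Teodoro 3/20; Valentina 1/4; Yago 3/160

Valentina, as surviving spouse, takes 1/4.
The remaining 3/4 passes to Diego's descendants per stirpes.
The 3/4 is divided into 5 equal shares of 3/20 among Graciela, Teodoro, Ramiro, Beatriz, Elena.
Graciela is living and takes 3/20.
Teodoro is living and takes 3/20.
Ramiro is living and takes 3/20.
Beatriz predeceased; the 3/20 allotted to Beatriz's branch passes to Beatriz's issue by representation.
The 3/20 is divided into 4 equal shares of 3/80 among Hugo, Pilar, Mateo, Lucia.
Hugo predeceased; the 3/80 allotted to Hugo's branch passes to Hugo's issue by representation.
The 3/80 is divided into 2 equal shares of 3/160 among Octavio, Yago.
Octavio is living and takes 3/160.
Yago is living and takes 3/160.
Pilar is living and takes 3/80.
Mateo is living and takes 3/80.
Lucia is living and takes 3/80.
Elena is living and takes 3/20.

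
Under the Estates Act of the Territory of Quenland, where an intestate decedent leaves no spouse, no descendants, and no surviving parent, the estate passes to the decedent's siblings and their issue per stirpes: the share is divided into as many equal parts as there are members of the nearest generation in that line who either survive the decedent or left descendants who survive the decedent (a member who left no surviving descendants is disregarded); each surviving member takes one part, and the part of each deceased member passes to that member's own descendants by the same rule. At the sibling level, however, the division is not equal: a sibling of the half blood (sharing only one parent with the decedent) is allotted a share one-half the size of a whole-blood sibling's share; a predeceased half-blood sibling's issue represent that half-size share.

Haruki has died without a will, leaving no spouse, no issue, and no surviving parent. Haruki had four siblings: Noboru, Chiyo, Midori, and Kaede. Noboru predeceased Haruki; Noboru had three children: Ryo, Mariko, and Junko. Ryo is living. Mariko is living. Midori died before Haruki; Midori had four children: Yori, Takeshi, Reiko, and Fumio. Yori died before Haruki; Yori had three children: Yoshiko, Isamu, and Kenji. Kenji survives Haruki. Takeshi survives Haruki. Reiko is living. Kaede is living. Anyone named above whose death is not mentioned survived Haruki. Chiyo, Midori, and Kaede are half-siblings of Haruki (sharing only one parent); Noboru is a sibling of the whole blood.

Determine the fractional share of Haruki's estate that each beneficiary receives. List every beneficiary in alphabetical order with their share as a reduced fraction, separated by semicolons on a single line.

Chiyo 1/5; Fumio 1/20; Isamu 1/60; Junko 2/15; Kaede 1/5; Kenji 1/60; Mariko 2/15; Reiko 1/20; Ryo 2/15; Takeshi 1/20; Yoshiko 1/60

No spouse, descendants, or parent survives, so the estate passes to Haruki's siblings per stirpes.
Half-blood siblings count for one-half the weight of whole-blood siblings at the initial division.
Dividing 1 in proportion to weights (total weight 5/2): Noboru (weight 1) → 2/5; Chiyo (weight 1/2) → 1/5; Midori (weight 1/2) → 1/5; Kaede (weight 1/2) → 1/5.
Noboru predeceased; the 2/5 allotted to Noboru's branch passes to Noboru's issue by representation.
The 2/5 is divided into 3 equal shares of 2/15 among Ryo, Mariko, Junko.
Ryo is living and takes 2/15.
Mariko is living and takes 2/15.
Junko is living and takes 2/15.
Chiyo is living and takes 1/5.
Midori predeceased; the 1/5 allotted to Midori's branch passes to Midori's issue by representation.
The 1/5 is divided into 4 equal shares of 1/20 among Yori, Takeshi, Reiko, Fumio.
Yori predeceased; the 1/20 allotted to Yori's branch passes to Yori's issue by representation.
The 1/20 is divided into 3 equal shares of 1/60 among Yoshiko, Isamu, Kenji.
Yoshiko is living and takes 1/60.
Isamu is living and takes 1/60.
Kenji is living and takes 1/60.
Takeshi is living and takes 1/20.
Reiko is living and takes 1/20.
Fumio is living and takes 1/20.
Kaede is living and takes 1/5.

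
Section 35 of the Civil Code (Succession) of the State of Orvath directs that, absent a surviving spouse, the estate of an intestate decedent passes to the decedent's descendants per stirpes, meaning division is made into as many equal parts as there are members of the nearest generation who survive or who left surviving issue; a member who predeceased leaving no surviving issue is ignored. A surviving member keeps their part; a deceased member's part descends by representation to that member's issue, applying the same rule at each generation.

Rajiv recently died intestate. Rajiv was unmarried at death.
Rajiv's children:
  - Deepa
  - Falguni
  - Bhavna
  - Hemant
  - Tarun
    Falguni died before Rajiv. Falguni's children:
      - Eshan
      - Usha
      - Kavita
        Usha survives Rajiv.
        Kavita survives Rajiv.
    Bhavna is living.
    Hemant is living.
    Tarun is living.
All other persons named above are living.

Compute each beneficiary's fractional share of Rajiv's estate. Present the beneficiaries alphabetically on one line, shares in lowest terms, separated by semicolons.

Bhavna 1/5; Deepa 1/5; Eshan 1/15; Hemant 1/5; Kavita 1/15; Tarun 1/5; Usha 1/15

There is no surviving spouse, so the entire estate passes to Rajiv's descendants per stirpes.
The estate is divided into 5 equal shares of 1/5 among Deepa, Falguni, Bhavna, Hemant, Tarun.
Deepa is living and takes 1/5.
Falguni predeceased; the 1/5 allotted to Falguni's branch passes to Falguni's issue by representation.
The 1/5 is divided into 3 equal shares of 1/15 among Eshan, Usha, Kavita.
Eshan is living and takes 1/15.
Usha is living and takes 1/15.
Kavita is living and takes 1/15.
Bhavna is living and takes 1/5.
Hemant is living and takes 1/5.
Tarun is living and takes 1/5.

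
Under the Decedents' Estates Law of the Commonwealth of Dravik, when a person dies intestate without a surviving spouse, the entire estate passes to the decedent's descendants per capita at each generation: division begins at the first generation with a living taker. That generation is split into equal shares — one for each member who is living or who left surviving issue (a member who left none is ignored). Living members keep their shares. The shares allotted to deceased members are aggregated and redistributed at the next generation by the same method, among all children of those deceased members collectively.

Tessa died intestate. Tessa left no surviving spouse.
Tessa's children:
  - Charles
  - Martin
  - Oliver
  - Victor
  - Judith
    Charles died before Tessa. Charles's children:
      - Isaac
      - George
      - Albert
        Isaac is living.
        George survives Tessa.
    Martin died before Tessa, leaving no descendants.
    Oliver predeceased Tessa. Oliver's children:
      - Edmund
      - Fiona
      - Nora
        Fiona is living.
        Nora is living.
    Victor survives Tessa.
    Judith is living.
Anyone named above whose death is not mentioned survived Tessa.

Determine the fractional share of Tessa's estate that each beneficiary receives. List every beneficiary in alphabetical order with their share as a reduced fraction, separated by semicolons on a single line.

There is no surviving spouse, so the entire estate passes to Tessa's descendants per capita at each generation.
At generation 1 (Charles, Oliver, Victor, Judith) there are 4 shares of (1)/4 = 1/4 each.
Living: Victor and Judith — each takes 1/4.
Deceased: Charles and Oliver. Their combined 1/2 is pooled and carried to generation 2.
At generation 2 (Isaac, George, Albert, Edmund, Fiona, Nora) there are 6 shares of (1/2)/6 = 1/12 each.
Living: Isaac, George, Albert, Edmund, Fiona, and Nora — each takes 1/12.

Albert 1/12; Edmund 1/12; Fiona 1/12; George 1/12; Isaac 1/12; Judith 1/4; Nora 1/12; Victor 1/4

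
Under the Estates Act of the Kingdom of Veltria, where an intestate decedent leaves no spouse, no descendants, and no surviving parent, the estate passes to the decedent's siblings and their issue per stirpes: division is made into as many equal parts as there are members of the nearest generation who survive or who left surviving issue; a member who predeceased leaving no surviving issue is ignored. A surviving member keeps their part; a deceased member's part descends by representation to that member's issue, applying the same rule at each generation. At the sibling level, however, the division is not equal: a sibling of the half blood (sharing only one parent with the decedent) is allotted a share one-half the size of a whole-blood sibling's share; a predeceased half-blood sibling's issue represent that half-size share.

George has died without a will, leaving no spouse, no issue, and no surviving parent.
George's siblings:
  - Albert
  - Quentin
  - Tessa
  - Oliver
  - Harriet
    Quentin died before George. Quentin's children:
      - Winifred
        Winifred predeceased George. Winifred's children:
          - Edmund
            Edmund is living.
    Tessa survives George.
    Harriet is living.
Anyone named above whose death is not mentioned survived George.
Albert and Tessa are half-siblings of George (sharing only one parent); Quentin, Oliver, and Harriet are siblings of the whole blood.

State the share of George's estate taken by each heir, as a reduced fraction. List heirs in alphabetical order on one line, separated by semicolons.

No spouse, descendants, or parent survives, so the estate passes to George's siblings per stirpes.
Half-blood siblings count for one-half the weight of whole-blood siblings at the initial division.
Dividing 1 in proportion to weights (total weight 4): Albert (weight 1/2) → 1/8; Quentin (weight 1) → 1/4; Tessa (weight 1/2) → 1/8; Oliver (weight 1) → 1/4; Harriet (weight 1) → 1/4.
Albert is living and takes 1/8.
Quentin predeceased; the 1/4 allotted to Quentin's branch passes to Quentin's issue by representation.
Winifred's line is the sole branch at this level, so the full 1/4 passes to Winifred's issue by representation.
Edmund is the sole taker at this level and receives the full 1/4.
Tessa is living and takes 1/8.
Oliver is living and takes 1/4.
Harriet is living and takes 1/4.

Albert 1/8; Edmund 1/4; Harriet 1/4; Oliver 1/4; Tessa 1/8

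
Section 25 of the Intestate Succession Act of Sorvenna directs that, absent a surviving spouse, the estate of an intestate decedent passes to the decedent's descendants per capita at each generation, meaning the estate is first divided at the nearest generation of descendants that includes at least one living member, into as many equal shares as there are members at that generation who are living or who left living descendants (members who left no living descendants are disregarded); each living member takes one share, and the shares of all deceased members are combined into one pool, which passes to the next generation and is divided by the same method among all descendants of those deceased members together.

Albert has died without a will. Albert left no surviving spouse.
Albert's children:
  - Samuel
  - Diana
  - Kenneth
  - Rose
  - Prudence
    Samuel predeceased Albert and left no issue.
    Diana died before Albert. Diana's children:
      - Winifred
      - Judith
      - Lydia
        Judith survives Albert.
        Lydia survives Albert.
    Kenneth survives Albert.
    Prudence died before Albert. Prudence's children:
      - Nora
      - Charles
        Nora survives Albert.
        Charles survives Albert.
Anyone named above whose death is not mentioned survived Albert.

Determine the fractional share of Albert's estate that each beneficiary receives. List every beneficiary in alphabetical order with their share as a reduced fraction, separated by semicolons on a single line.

There is no surviving spouse, so the entire estate passes to Albert's descendants per capita at each generation.
At generation 1 (Diana, Kenneth, Rose, Prudence) there are 4 shares of (1)/4 = 1/4 each.
Living: Kenneth and Rose — each takes 1/4.
Deceased: Diana and Prudence. Their combined 1/2 is pooled and carried to generation 2.
At generation 2 (Winifred, Judith, Lydia, Nora, Charles) there are 5 shares of (1/2)/5 = 1/10 each.
Living: Winifred, Judith, Lydia, Nora, and Charles — each takes 1/10.

Charles 1/10; Judith 1/10; Kenneth 1/4; Lydia 1/10; Nora 1/10; Rose 1/4; Winifred 1/10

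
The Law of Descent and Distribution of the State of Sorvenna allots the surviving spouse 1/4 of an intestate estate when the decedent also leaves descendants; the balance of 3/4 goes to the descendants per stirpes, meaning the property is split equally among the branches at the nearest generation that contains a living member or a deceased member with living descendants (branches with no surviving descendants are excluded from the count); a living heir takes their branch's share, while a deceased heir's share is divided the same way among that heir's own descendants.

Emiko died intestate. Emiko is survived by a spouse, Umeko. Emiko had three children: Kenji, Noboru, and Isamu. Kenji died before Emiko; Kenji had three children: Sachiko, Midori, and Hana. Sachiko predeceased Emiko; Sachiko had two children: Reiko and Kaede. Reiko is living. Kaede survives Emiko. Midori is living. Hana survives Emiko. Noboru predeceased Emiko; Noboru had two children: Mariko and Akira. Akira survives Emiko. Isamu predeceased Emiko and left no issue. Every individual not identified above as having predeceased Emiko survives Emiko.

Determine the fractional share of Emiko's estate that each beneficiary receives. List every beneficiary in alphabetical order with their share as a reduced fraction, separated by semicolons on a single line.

Umeko, as surviving spouse, takes 1/4.
The remaining 3/4 passes to Emiko's descendants per stirpes.
Isamu left no surviving issue, so that branch lapses and is disregarded.
The 3/4 is divided into 2 equal shares of 3/8 among Kenji, Noboru.
Kenji predeceased; the 3/8 allotted to Kenji's branch passes to Kenji's issue by representation.
The 3/8 is divided into 3 equal shares of 1/8 among Sachiko, Midori, Hana.
Sachiko predeceased; the 1/8 allotted to Sachiko's branch passes to Sachiko's issue by representation.
The 1/8 is divided into 2 equal shares of 1/16 among Reiko, Kaede.
Reiko is living and takes 1/16.
Kaede is living and takes 1/16.
Midori is living and takes 1/8.
Hana is living and takes 1/8.
Noboru predeceased; the 3/8 allotted to Noboru's branch passes to Noboru's issue by representation.
The 3/8 is divided into 2 equal shares of 3/16 among Mariko, Akira.
Mariko is living and takes 3/16.
Akira is living and takes 3/16.

Akira 3/16; Hana 1/8; Kaede 1/16; Mariko 3/16; Midori 1/8; Reiko 1/16; Umeko 1/4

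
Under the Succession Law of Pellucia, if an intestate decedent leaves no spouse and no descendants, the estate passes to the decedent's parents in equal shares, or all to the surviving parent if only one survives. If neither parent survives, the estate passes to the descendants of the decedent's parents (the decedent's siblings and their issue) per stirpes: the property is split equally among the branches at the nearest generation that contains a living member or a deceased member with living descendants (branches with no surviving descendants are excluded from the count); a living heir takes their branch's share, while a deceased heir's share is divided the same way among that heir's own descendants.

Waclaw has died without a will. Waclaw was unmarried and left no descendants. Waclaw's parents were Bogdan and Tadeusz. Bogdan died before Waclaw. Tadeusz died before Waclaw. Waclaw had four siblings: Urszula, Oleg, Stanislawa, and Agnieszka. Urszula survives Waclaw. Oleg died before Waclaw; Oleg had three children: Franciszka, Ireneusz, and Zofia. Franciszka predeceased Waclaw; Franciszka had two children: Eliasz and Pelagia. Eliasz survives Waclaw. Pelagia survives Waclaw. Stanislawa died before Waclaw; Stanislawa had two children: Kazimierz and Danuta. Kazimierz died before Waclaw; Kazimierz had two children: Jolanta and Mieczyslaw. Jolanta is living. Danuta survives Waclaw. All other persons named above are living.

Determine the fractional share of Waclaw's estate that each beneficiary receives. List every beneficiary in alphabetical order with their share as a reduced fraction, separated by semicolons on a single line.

Neither parent survives and there are no descendants, so the estate passes to Waclaw's siblings and their issue per stirpes.
The estate is divided into 4 equal shares of 1/4 among Urszula, Oleg, Stanislawa, Agnieszka.
Urszula is living and takes 1/4.
Oleg predeceased; the 1/4 allotted to Oleg's branch passes to Oleg's issue by representation.
The 1/4 is divided into 3 equal shares of 1/12 among Franciszka, Ireneusz, Zofia.
Franciszka predeceased; the 1/12 allotted to Franciszka's branch passes to Franciszka's issue by representation.
The 1/12 is divided into 2 equal shares of 1/24 among Eliasz, Pelagia.
Eliasz is living and takes 1/24.
Pelagia is living and takes 1/24.
Ireneusz is living and takes 1/12.
Zofia is living and takes 1/12.
Stanislawa predeceased; the 1/4 allotted to Stanislawa's branch passes to Stanislawa's issue by representation.
The 1/4 is divided into 2 equal shares of 1/8 among Kazimierz, Danuta.
Kazimierz predeceased; the 1/8 allotted to Kazimierz's branch passes to Kazimierz's issue by representation.
The 1/8 is divided into 2 equal shares of 1/16 among Jolanta, Mieczyslaw.
Jolanta is living and takes 1/16.
Mieczyslaw is living and takes 1/16.
Danuta is living and takes 1/8.
Agnieszka is living and takes 1/4.

Agnieszka 1/4; Danuta 1/8; Eliasz 1/24; Ireneusz 1/12; Jolanta 1/16; Mieczyslaw 1/16; Pelagia 1/24; Urszula 1/4; Zofia 1/12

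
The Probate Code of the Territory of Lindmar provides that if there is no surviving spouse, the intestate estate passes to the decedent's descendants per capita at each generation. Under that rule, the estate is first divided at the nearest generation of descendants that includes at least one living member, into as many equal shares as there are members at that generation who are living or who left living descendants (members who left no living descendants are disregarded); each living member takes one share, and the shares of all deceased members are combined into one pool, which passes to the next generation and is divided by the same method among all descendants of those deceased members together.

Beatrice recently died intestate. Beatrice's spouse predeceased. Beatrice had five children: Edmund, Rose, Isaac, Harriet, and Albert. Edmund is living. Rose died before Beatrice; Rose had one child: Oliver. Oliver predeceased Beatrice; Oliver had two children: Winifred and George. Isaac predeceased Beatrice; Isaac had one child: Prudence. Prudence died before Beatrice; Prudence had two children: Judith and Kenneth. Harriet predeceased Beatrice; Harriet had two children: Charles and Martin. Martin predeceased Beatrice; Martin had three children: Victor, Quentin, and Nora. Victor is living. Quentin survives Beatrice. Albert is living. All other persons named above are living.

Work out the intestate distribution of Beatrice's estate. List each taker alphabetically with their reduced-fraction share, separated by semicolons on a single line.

There is no surviving spouse, so the entire estate passes to Beatrice's descendants per capita at each generation.
At generation 1 (Edmund, Rose, Isaac, Harriet, Albert) there are 5 shares of (1)/5 = 1/5 each.
Living: Edmund and Albert — each takes 1/5.
Deceased: Rose, Isaac, and Harriet. Their combined 3/5 is pooled and carried to generation 2.
At generation 2 (Oliver, Prudence, Charles, Martin) there are 4 shares of (3/5)/4 = 3/20 each.
Living: Charles — each takes 3/20.
Deceased: Oliver, Prudence, and Martin. Their combined 9/20 is pooled and carried to generation 3.
At generation 3 (Winifred, George, Judith, Kenneth, Victor, Quentin, Nora) there are 7 shares of (9/20)/7 = 9/140 each.
Living: Winifred, George, Judith, Kenneth, Victor, Quentin, and Nora — each takes 9/140.

Albert 1/5; Charles 3/20; Edmund 1/5; George 9/140; Judith 9/140; Kenneth 9/140; Nora 9/140; Quentin 9/140; Victor 9/140; Winifred 9/140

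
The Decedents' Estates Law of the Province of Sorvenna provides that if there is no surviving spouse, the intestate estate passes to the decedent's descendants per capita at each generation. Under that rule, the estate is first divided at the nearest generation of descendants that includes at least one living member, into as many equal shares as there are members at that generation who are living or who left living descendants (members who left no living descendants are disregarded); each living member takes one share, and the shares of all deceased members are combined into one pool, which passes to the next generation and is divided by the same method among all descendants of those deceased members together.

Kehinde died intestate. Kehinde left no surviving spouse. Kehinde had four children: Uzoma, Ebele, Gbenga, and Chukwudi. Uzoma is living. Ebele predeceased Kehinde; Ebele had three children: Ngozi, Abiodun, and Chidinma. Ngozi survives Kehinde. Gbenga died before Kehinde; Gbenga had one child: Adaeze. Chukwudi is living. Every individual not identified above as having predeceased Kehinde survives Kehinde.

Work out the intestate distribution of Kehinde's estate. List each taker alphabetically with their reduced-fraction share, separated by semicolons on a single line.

Abiodun 1/8; Adaeze 1/8; Chidinma 1/8; Chukwudi 1/4; Ngozi 1/8; Uzoma 1/4

There is no surviving spouse, so the entire estate passes to Kehinde's descendants per capita at each generation.
At generation 1 (Uzoma, Ebele, Gbenga, Chukwudi) there are 4 shares of (1)/4 = 1/4 each.
Living: Uzoma and Chukwudi — each takes 1/4.
Deceased: Ebele and Gbenga. Their combined 1/2 is pooled and carried to generation 2.
At generation 2 (Ngozi, Abiodun, Chidinma, Adaeze) there are 4 shares of (1/2)/4 = 1/8 each.
Living: Ngozi, Abiodun, Chidinma, and Adaeze — each takes 1/8.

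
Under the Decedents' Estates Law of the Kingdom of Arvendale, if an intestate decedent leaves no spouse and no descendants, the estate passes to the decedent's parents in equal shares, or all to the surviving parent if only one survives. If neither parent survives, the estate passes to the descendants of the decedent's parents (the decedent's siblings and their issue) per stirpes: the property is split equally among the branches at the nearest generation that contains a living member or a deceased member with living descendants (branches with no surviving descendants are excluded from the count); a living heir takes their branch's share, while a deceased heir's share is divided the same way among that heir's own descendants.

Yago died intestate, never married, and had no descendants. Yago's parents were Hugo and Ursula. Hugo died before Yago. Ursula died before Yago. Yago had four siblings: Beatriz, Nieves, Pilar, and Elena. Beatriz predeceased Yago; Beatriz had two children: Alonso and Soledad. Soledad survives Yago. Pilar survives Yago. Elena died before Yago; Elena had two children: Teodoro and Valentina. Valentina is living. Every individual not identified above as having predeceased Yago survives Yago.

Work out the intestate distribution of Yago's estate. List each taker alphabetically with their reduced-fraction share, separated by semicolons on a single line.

Neither parent survives and there are no descendants, so the estate passes to Yago's siblings and their issue per stirpes.
The estate is divided into 4 equal shares of 1/4 among Beatriz, Nieves, Pilar, Elena.
Beatriz predeceased; the 1/4 allotted to Beatriz's branch passes to Beatriz's issue by representation.
The 1/4 is divided into 2 equal shares of 1/8 among Alonso, Soledad.
Alonso is living and takes 1/8.
Soledad is living and takes 1/8.
Nieves is living and takes 1/4.
Pilar is living and takes 1/4.
Elena predeceased; the 1/4 allotted to Elena's branch passes to Elena's issue by representation.
The 1/4 is divided into 2 equal shares of 1/8 among Teodoro, Valentina.
Teodoro is living and takes 1/8.
Valentina is living and takes 1/8.

Alonso 1/8; Nieves 1/4; Pilar 1/4; Soledad 1/8; Teodoro 1/8; Valentina 1/8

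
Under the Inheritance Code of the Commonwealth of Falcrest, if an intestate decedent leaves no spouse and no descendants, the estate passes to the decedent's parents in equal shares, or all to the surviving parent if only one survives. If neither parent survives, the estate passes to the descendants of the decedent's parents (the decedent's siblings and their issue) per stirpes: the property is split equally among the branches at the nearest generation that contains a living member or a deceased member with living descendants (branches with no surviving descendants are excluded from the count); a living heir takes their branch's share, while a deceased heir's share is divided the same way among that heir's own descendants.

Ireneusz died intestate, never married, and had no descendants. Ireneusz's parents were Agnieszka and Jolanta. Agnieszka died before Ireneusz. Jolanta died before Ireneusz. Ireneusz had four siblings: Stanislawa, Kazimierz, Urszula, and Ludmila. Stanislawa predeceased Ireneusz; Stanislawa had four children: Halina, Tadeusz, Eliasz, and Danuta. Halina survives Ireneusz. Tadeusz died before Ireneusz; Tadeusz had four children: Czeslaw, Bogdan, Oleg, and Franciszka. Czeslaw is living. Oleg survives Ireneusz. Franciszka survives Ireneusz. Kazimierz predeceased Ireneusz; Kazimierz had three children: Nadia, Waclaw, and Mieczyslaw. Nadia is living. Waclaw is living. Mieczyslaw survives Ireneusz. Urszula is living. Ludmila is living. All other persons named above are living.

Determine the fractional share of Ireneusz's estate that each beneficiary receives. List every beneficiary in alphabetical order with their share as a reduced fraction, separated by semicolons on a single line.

Bogdan 1/64; Czeslaw 1/64; Danuta 1/16; Eliasz 1/16; Franciszka 1/64; Halina 1/16; Ludmila 1/4; Mieczyslaw 1/12; Nadia 1/12; Oleg 1/64; Urszula 1/4; Waclaw 1/12

Neither parent survives and there are no descendants, so the estate passes to Ireneusz's siblings and their issue per stirpes.
The estate is divided into 4 equal shares of 1/4 among Stanislawa, Kazimierz, Urszula, Ludmila.
Stanislawa predeceased; the 1/4 allotted to Stanislawa's branch passes to Stanislawa's issue by representation.
The 1/4 is divided into 4 equal shares of 1/16 among Halina, Tadeusz, Eliasz, Danuta.
Halina is living and takes 1/16.
Tadeusz predeceased; the 1/16 allotted to Tadeusz's branch passes to Tadeusz's issue by representation.
The 1/16 is divided into 4 equal shares of 1/64 among Czeslaw, Bogdan, Oleg, Franciszka.
Czeslaw is living and takes 1/64.
Bogdan is living and takes 1/64.
Oleg is living and takes 1/64.
Franciszka is living and takes 1/64.
Eliasz is living and takes 1/16.
Danuta is living and takes 1/16.
Kazimierz predeceased; the 1/4 allotted to Kazimierz's branch passes to Kazimierz's issue by representation.
The 1/4 is divided into 3 equal shares of 1/12 among Nadia, Waclaw, Mieczyslaw.
Nadia is living and takes 1/12.
Waclaw is living and takes 1/12.
Mieczyslaw is living and takes 1/12.
Urszula is living and takes 1/4.
Ludmila is living and takes 1/4.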